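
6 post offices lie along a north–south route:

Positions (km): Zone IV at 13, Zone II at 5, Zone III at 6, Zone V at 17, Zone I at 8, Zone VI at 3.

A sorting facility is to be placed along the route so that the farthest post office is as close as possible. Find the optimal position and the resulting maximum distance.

location 10, max distance 7

The 1-center on a line is the midpoint of the two extreme points: leftmost at 3, rightmost at 17.
Optimal location = (3 + 17)/2 = 10; maximum distance = (17 − 3)/2 = 7.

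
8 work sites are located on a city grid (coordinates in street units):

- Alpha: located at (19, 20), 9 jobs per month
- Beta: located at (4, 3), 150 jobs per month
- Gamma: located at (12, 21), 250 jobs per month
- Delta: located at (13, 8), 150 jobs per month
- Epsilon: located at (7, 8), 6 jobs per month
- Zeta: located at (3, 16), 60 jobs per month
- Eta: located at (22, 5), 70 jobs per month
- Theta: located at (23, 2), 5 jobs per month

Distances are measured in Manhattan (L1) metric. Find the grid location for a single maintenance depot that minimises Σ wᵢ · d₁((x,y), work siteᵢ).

Manhattan distance separates: Σwᵢ(|x−xᵢ|+|y−yᵢ|) = Σwᵢ|x−xᵢ| + Σwᵢ|y−yᵢ|, so x and y are optimised independently as 1-D weighted medians.
Total weight W = 700; half = 350.
x-coordinate, sorted with cumulative weight:
  x=3 (Zeta, w=60) cum 60
  x=4 (Beta, w=150) cum 210
  x=7 (Epsilon, w=6) cum 216
  x=12 (Gamma, w=250) cum 466  ← median
  x=13 (Delta, w=150) cum 616
  x=19 (Alpha, w=9) cum 625
  x=22 (Eta, w=70) cum 695
  x=23 (Theta, w=5) cum 700
⇒ x* = 12
y-coordinate, sorted with cumulative weight:
  y=2 (Theta, w=5) cum 5
  y=3 (Beta, w=150) cum 155
  y=5 (Eta, w=70) cum 225
  y=8 (Delta, w=150) cum 375  ← median
  y=8 (Epsilon, w=6) cum 381
  y=16 (Zeta, w=60) cum 441
  y=20 (Alpha, w=9) cum 450
  y=21 (Gamma, w=250) cum 700
⇒ y* = 8

(12, 8)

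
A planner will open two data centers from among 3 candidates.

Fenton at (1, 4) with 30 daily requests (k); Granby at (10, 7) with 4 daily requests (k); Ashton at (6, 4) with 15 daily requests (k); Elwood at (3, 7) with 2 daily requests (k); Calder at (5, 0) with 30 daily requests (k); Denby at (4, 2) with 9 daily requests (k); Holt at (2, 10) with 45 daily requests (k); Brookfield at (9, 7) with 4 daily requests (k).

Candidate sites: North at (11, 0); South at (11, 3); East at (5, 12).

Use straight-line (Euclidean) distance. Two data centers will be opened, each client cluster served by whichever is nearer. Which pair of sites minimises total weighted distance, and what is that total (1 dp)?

Evaluate every pair (each demand assigned to the nearer of the two):
  {South, East}: total = 817.1
  {North, East}: total = 836.8
  {North, South}: total = 1187.0
Best pair: {South, East} with total 817.1.

{South, East}, total 817.1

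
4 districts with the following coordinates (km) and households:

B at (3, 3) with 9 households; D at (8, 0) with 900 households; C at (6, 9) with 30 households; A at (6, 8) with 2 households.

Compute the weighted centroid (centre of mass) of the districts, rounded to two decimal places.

The minimiser of Σwᵢ‖p−pᵢ‖² is the weighted centroid p* = (Σwᵢpᵢ)/(Σwᵢ).
Σwᵢ = 941.
Σwᵢxᵢ = 9·3 + 900·8 + 30·6 + 2·6 = 7419.
Σwᵢyᵢ = 9·3 + 900·0 + 30·9 + 2·8 = 313.
x* = 7419/941 = 7.88, y* = 313/941 = 0.33.

(7.88, 0.33)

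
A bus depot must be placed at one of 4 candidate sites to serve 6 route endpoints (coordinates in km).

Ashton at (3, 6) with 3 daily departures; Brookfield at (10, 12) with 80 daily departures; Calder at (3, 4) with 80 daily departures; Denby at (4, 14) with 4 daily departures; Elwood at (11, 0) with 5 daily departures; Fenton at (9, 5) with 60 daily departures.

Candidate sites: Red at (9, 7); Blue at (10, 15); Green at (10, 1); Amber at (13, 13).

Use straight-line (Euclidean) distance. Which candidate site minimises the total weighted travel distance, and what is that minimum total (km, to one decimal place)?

Total weighted distance at each candidate:
  Red (9, 7): total = 1153.6
  Blue (10, 15): total = 2019.8
  Green (10, 1): total = 1826.8
  Amber (13, 13): total = 2004.5
Minimum is at Red with total 1153.6 km.

Red, total 1153.6 km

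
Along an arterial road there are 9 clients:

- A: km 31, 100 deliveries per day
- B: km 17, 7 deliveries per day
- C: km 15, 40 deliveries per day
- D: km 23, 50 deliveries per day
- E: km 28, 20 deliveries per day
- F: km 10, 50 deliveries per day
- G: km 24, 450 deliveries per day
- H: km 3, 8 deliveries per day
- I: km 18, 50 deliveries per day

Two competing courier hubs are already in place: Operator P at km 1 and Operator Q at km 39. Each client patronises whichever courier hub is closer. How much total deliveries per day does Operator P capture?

The indifferent point is the midpoint (1+39)/2 = 20; clients left of it (closer to Operator P at 1) go to Operator P, those right go to Operator Q.
  H at 3 (w=8) → Operator P
  F at 10 (w=50) → Operator P
  C at 15 (w=40) → Operator P
  B at 17 (w=7) → Operator P
  I at 18 (w=50) → Operator P
  D at 23 (w=50) → Operator Q
  G at 24 (w=450) → Operator Q
  E at 28 (w=20) → Operator Q
  A at 31 (w=100) → Operator Q
Operator P captures 155; Operator Q captures 620.

155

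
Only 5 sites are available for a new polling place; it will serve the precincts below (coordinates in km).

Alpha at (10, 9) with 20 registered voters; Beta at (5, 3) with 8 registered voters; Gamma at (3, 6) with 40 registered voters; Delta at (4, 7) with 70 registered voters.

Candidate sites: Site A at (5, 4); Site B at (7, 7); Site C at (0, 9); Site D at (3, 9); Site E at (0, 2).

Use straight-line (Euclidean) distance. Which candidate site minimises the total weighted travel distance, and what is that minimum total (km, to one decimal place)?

Site D, total 467.1 km

Total weighted distance at each candidate:
  Site A (5, 4): total = 483.9
  Site B (7, 7): total = 482.8
  Site C (0, 9): total = 745.2
  Site D (3, 9): total = 467.1
  Site E (0, 2): total = 933.1
Minimum is at Site D with total 467.1 km.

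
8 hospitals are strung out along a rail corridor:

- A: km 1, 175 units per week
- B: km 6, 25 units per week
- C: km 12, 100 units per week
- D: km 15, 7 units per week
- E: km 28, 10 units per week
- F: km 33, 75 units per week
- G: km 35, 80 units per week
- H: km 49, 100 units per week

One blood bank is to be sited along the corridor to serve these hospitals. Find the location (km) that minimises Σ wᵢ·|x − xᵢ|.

For a sum of weighted absolute distances on a line, the optimum is the weighted median (not the mean). Total weight W = 572; half-weight = 286.
Sort by position and accumulate weight:
  km 1 (A, w=175) → cum 175
  km 6 (B, w=25) → cum 200
  km 12 (C, w=100) → cum 300  ≥ 286 → median here
  km 15 (D, w=7) → cum 307
  km 28 (E, w=10) → cum 317
  km 33 (F, w=75) → cum 392
  km 35 (G, w=80) → cum 472
  km 49 (H, w=100) → cum 572
Optimal location: km 12.

x = 12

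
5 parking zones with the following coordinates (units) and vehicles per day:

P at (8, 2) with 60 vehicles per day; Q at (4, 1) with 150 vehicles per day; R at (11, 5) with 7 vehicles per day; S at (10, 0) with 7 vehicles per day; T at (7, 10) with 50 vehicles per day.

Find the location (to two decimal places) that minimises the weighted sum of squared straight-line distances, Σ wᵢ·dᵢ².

The minimiser of Σwᵢ‖p−pᵢ‖² is the weighted centroid p* = (Σwᵢpᵢ)/(Σwᵢ).
Σwᵢ = 274.
Σwᵢxᵢ = 60·8 + 150·4 + 7·11 + 7·10 + 50·7 = 1577.
Σwᵢyᵢ = 60·2 + 150·1 + 7·5 + 7·0 + 50·10 = 805.
x* = 1577/274 = 5.76, y* = 805/274 = 2.94.

(5.76, 2.94)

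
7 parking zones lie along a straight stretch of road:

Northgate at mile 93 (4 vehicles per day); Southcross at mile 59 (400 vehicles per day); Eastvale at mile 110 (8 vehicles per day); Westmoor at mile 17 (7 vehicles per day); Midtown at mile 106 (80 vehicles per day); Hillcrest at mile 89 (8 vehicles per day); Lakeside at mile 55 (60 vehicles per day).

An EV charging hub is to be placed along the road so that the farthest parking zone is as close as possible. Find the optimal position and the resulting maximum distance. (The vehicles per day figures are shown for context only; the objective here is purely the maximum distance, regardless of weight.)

The 1-center on a line is the midpoint of the two extreme points: leftmost at 17, rightmost at 110.
Optimal location = (17 + 110)/2 = 63.5; maximum distance = (110 − 17)/2 = 46.5.

location 63.5, max distance 46.5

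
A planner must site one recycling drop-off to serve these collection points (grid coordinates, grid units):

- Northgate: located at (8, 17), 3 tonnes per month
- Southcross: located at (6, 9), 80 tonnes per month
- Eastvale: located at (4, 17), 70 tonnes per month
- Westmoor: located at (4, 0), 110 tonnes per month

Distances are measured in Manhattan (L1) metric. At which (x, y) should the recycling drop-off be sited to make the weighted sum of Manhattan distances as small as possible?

(4, 9)

Manhattan distance separates: Σwᵢ(|x−xᵢ|+|y−yᵢ|) = Σwᵢ|x−xᵢ| + Σwᵢ|y−yᵢ|, so x and y are optimised independently as 1-D weighted medians.
Total weight W = 263; half = 131.5.
x-coordinate, sorted with cumulative weight:
  x=4 (Eastvale, w=70) cum 70
  x=4 (Westmoor, w=110) cum 180  ← median
  x=6 (Southcross, w=80) cum 260
  x=8 (Northgate, w=3) cum 263
⇒ x* = 4
y-coordinate, sorted with cumulative weight:
  y=0 (Westmoor, w=110) cum 110
  y=9 (Southcross, w=80) cum 190  ← median
  y=17 (Northgate, w=3) cum 193
  y=17 (Eastvale, w=70) cum 263
⇒ y* = 9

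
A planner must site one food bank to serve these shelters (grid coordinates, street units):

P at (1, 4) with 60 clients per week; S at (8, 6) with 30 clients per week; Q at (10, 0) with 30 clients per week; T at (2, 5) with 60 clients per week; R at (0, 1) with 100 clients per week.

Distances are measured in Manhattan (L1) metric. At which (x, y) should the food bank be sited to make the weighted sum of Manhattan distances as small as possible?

(1, 4)

Manhattan distance separates: Σwᵢ(|x−xᵢ|+|y−yᵢ|) = Σwᵢ|x−xᵢ| + Σwᵢ|y−yᵢ|, so x and y are optimised independently as 1-D weighted medians.
Total weight W = 280; half = 140.
x-coordinate, sorted with cumulative weight:
  x=0 (R, w=100) cum 100
  x=1 (P, w=60) cum 160  ← median
  x=2 (T, w=60) cum 220
  x=8 (S, w=30) cum 250
  x=10 (Q, w=30) cum 280
⇒ x* = 1
y-coordinate, sorted with cumulative weight:
  y=0 (Q, w=30) cum 30
  y=1 (R, w=100) cum 130
  y=4 (P, w=60) cum 190  ← median
  y=5 (T, w=60) cum 250
  y=6 (S, w=30) cum 280
⇒ y* = 4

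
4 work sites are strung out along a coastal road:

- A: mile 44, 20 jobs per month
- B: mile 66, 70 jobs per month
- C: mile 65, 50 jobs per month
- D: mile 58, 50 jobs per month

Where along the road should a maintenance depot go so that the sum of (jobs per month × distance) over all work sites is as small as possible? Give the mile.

For a sum of weighted absolute distances on a line, the optimum is the weighted median (not the mean). Total weight W = 190; half-weight = 95.
Sort by position and accumulate weight:
  mile 44 (A, w=20) → cum 20
  mile 58 (D, w=50) → cum 70
  mile 65 (C, w=50) → cum 120  ≥ 95 → median here
  mile 66 (B, w=70) → cum 190
Optimal location: mile 65.

x = 65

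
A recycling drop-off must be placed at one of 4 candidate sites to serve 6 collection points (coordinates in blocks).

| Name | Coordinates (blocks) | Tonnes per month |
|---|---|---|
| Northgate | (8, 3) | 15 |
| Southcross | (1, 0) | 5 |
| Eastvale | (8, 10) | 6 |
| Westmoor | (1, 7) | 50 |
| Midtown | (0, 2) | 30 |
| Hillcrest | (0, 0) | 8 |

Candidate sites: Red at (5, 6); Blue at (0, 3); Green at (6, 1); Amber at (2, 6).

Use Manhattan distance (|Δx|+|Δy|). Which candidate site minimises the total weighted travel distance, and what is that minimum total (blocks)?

Total weighted distance at each candidate:
  Red (5, 6): total = 790
  Blue (0, 3): total = 534
  Green (6, 1): total = 972
  Amber (2, 6): total = 574
Minimum is at Blue with total 534 blocks.

Blue, total 534 blocks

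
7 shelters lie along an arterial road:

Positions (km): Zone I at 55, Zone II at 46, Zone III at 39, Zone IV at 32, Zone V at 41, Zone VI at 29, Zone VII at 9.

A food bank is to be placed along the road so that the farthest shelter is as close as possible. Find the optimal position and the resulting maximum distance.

The 1-center on a line is the midpoint of the two extreme points: leftmost at 9, rightmost at 55.
Optimal location = (9 + 55)/2 = 32; maximum distance = (55 − 9)/2 = 23.

location 32, max distance 23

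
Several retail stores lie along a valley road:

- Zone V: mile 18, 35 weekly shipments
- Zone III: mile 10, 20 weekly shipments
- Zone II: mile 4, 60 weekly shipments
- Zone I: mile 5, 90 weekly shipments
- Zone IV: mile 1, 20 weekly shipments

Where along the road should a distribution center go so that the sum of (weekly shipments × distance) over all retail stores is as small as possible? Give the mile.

x = 5

For a sum of weighted absolute distances on a line, the optimum is the weighted median (not the mean). Total weight W = 225; half-weight = 112.5.
Sort by position and accumulate weight:
  mile 1 (Zone IV, w=20) → cum 20
  mile 4 (Zone II, w=60) → cum 80
  mile 5 (Zone I, w=90) → cum 170  ≥ 112.5 → median here
  mile 10 (Zone III, w=20) → cum 190
  mile 18 (Zone V, w=35) → cum 225
Optimal location: mile 5.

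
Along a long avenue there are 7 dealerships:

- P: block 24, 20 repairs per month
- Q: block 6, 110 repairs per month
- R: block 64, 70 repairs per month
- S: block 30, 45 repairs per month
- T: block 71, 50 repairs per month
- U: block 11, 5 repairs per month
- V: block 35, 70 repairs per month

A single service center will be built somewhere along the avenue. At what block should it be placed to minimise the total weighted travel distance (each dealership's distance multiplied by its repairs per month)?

x = 35

For a sum of weighted absolute distances on a line, the optimum is the weighted median (not the mean). Total weight W = 370; half-weight = 185.
Sort by position and accumulate weight:
  block 6 (Q, w=110) → cum 110
  block 11 (U, w=5) → cum 115
  block 24 (P, w=20) → cum 135
  block 30 (S, w=45) → cum 180
  block 35 (V, w=70) → cum 250  ≥ 185 → median here
  block 64 (R, w=70) → cum 320
  block 71 (T, w=50) → cum 370
Optimal location: block 35.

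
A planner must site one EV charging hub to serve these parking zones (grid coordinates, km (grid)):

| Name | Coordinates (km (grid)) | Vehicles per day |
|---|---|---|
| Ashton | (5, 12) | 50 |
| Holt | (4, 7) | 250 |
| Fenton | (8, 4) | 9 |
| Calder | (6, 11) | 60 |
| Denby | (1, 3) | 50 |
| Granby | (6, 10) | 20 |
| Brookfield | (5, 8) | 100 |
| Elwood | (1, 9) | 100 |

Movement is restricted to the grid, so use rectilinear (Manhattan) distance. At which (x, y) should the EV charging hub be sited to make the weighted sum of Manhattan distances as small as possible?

(4, 8)

Manhattan distance separates: Σwᵢ(|x−xᵢ|+|y−yᵢ|) = Σwᵢ|x−xᵢ| + Σwᵢ|y−yᵢ|, so x and y are optimised independently as 1-D weighted medians.
Total weight W = 639; half = 319.5.
x-coordinate, sorted with cumulative weight:
  x=1 (Denby, w=50) cum 50
  x=1 (Elwood, w=100) cum 150
  x=4 (Holt, w=250) cum 400  ← median
  x=5 (Ashton, w=50) cum 450
  x=5 (Brookfield, w=100) cum 550
  x=6 (Calder, w=60) cum 610
  x=6 (Granby, w=20) cum 630
  x=8 (Fenton, w=9) cum 639
⇒ x* = 4
y-coordinate, sorted with cumulative weight:
  y=3 (Denby, w=50) cum 50
  y=4 (Fenton, w=9) cum 59
  y=7 (Holt, w=250) cum 309
  y=8 (Brookfield, w=100) cum 409  ← median
  y=9 (Elwood, w=100) cum 509
  y=10 (Granby, w=20) cum 529
  y=11 (Calder, w=60) cum 589
  y=12 (Ashton, w=50) cum 639
⇒ y* = 8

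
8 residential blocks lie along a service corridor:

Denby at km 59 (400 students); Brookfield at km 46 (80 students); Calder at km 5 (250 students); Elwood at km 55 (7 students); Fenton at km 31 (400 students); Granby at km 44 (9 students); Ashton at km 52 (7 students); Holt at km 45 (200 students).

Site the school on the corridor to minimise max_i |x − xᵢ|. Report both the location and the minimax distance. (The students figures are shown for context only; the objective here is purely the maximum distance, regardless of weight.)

location 32, max distance 27

The 1-center on a line is the midpoint of the two extreme points: leftmost at 5, rightmost at 59.
Optimal location = (5 + 59)/2 = 32; maximum distance = (59 − 5)/2 = 27.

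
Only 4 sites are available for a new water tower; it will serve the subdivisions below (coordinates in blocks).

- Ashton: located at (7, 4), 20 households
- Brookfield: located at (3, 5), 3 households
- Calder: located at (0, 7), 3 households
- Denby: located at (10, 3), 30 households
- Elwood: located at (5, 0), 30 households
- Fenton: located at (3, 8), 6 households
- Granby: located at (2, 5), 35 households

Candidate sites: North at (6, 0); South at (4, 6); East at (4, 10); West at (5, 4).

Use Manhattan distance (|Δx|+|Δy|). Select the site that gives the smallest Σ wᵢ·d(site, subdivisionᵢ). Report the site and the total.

Total weighted distance at each candidate:
  North (6, 0): total = 784
  South (4, 6): total = 724
  East (4, 10): total = 1202
  West (5, 4): total = 549
Minimum is at West with total 549 blocks.

West, total 549 blocks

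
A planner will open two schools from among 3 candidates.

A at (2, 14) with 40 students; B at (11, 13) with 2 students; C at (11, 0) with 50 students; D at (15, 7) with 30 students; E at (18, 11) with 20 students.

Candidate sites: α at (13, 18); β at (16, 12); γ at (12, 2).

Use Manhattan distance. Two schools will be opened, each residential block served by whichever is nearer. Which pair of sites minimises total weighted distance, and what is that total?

Evaluate every pair (each demand assigned to the nearer of the two):
  {β, γ}: total = 1042
  {α, γ}: total = 1244
  {α, β}: total = 1702
Best pair: {β, γ} with total 1042.

{β, γ}, total 1042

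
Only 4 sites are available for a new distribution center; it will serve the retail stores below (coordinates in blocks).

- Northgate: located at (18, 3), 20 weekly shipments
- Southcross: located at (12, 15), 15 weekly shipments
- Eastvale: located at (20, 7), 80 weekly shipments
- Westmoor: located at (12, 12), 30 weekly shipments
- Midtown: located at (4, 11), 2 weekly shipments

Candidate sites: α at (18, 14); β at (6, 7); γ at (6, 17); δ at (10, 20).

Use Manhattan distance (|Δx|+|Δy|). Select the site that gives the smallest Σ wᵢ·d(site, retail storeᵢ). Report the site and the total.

Total weighted distance at each candidate:
  α (18, 14): total = 1319
  β (6, 7): total = 1992
  γ (6, 17): total = 2906
  δ (10, 20): total = 2775
Minimum is at α with total 1319 blocks.

α, total 1319 blocks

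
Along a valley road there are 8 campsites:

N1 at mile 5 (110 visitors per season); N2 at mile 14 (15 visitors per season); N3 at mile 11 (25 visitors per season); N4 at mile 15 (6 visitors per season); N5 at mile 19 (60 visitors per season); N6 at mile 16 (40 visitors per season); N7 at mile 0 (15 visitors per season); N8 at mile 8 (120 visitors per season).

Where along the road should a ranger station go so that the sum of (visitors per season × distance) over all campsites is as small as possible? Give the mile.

x = 8

For a sum of weighted absolute distances on a line, the optimum is the weighted median (not the mean). Total weight W = 391; half-weight = 195.5.
Sort by position and accumulate weight:
  mile 0 (N7, w=15) → cum 15
  mile 5 (N1, w=110) → cum 125
  mile 8 (N8, w=120) → cum 245  ≥ 195.5 → median here
  mile 11 (N3, w=25) → cum 270
  mile 14 (N2, w=15) → cum 285
  mile 15 (N4, w=6) → cum 291
  mile 16 (N6, w=40) → cum 331
  mile 19 (N5, w=60) → cum 391
Optimal location: mile 8.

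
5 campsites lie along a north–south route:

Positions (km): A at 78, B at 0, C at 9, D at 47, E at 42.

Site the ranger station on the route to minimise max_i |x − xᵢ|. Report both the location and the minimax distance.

location 39, max distance 39

The 1-center on a line is the midpoint of the two extreme points: leftmost at 0, rightmost at 78.
Optimal location = (0 + 78)/2 = 39; maximum distance = (78 − 0)/2 = 39.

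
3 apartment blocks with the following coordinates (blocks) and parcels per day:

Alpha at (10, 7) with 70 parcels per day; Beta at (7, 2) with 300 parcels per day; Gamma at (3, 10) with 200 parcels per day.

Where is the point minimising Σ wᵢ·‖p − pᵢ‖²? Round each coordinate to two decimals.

(5.96, 5.42)

The minimiser of Σwᵢ‖p−pᵢ‖² is the weighted centroid p* = (Σwᵢpᵢ)/(Σwᵢ).
Σwᵢ = 570.
Σwᵢxᵢ = 70·10 + 300·7 + 200·3 = 3400.
Σwᵢyᵢ = 70·7 + 300·2 + 200·10 = 3090.
x* = 3400/570 = 5.96, y* = 3090/570 = 5.42.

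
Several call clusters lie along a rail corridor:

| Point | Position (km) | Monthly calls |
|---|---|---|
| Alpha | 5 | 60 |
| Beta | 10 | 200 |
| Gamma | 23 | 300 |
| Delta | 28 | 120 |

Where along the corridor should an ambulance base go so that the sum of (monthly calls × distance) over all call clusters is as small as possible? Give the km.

x = 23

For a sum of weighted absolute distances on a line, the optimum is the weighted median (not the mean). Total weight W = 680; half-weight = 340.
Sort by position and accumulate weight:
  km 5 (Alpha, w=60) → cum 60
  km 10 (Beta, w=200) → cum 260
  km 23 (Gamma, w=300) → cum 560  ≥ 340 → median here
  km 28 (Delta, w=120) → cum 680
Optimal location: km 23.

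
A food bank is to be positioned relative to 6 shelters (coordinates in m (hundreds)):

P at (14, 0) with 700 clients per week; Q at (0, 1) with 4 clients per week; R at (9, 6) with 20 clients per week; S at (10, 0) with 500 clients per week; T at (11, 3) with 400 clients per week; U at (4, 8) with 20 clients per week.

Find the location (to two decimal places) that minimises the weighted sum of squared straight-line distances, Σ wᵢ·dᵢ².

(11.84, 0.90)

The minimiser of Σwᵢ‖p−pᵢ‖² is the weighted centroid p* = (Σwᵢpᵢ)/(Σwᵢ).
Σwᵢ = 1644.
Σwᵢxᵢ = 700·14 + 4·0 + 20·9 + 500·10 + 400·11 + 20·4 = 19460.
Σwᵢyᵢ = 700·0 + 4·1 + 20·6 + 500·0 + 400·3 + 20·8 = 1484.
x* = 19460/1644 = 11.84, y* = 1484/1644 = 0.90.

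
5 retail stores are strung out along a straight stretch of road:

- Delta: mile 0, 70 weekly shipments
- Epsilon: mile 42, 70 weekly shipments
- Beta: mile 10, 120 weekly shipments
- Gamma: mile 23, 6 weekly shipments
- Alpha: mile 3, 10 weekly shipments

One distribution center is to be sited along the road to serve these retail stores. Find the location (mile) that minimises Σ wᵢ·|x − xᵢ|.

For a sum of weighted absolute distances on a line, the optimum is the weighted median (not the mean). Total weight W = 276; half-weight = 138.
Sort by position and accumulate weight:
  mile 0 (Delta, w=70) → cum 70
  mile 3 (Alpha, w=10) → cum 80
  mile 10 (Beta, w=120) → cum 200  ≥ 138 → median here
  mile 23 (Gamma, w=6) → cum 206
  mile 42 (Epsilon, w=70) → cum 276
Optimal location: mile 10.

x = 10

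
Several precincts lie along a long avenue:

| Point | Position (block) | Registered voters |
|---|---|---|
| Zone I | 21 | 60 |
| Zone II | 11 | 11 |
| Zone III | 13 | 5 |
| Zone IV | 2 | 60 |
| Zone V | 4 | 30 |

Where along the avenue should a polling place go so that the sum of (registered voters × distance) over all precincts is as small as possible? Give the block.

For a sum of weighted absolute distances on a line, the optimum is the weighted median (not the mean). Total weight W = 166; half-weight = 83.
Sort by position and accumulate weight:
  block 2 (Zone IV, w=60) → cum 60
  block 4 (Zone V, w=30) → cum 90  ≥ 83 → median here
  block 11 (Zone II, w=11) → cum 101
  block 13 (Zone III, w=5) → cum 106
  block 21 (Zone I, w=60) → cum 166
Optimal location: block 4.

x = 4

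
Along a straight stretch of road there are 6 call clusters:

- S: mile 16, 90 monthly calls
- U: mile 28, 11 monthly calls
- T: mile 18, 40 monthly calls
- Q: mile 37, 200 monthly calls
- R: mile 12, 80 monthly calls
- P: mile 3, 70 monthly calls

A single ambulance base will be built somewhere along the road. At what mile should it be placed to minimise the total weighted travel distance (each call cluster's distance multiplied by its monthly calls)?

For a sum of weighted absolute distances on a line, the optimum is the weighted median (not the mean). Total weight W = 491; half-weight = 245.5.
Sort by position and accumulate weight:
  mile 3 (P, w=70) → cum 70
  mile 12 (R, w=80) → cum 150
  mile 16 (S, w=90) → cum 240
  mile 18 (T, w=40) → cum 280  ≥ 245.5 → median here
  mile 28 (U, w=11) → cum 291
  mile 37 (Q, w=200) → cum 491
Optimal location: mile 18.

x = 18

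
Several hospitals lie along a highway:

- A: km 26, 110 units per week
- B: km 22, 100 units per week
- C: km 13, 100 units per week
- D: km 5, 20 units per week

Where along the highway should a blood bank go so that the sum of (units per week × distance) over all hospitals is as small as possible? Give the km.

x = 22

For a sum of weighted absolute distances on a line, the optimum is the weighted median (not the mean). Total weight W = 330; half-weight = 165.
Sort by position and accumulate weight:
  km 5 (D, w=20) → cum 20
  km 13 (C, w=100) → cum 120
  km 22 (B, w=100) → cum 220  ≥ 165 → median here
  km 26 (A, w=110) → cum 330
Optimal location: km 22.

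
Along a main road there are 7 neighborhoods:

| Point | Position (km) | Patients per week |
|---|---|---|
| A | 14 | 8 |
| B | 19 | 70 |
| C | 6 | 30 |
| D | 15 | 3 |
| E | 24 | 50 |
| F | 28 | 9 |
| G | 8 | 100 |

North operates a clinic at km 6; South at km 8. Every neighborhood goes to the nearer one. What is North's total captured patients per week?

30

The indifferent point is the midpoint (6+8)/2 = 7; neighborhoods left of it (closer to North at 6) go to North, those right go to South.
  C at 6 (w=30) → North
  G at 8 (w=100) → South
  A at 14 (w=8) → South
  D at 15 (w=3) → South
  B at 19 (w=70) → South
  E at 24 (w=50) → South
  F at 28 (w=9) → South
North captures 30; South captures 240.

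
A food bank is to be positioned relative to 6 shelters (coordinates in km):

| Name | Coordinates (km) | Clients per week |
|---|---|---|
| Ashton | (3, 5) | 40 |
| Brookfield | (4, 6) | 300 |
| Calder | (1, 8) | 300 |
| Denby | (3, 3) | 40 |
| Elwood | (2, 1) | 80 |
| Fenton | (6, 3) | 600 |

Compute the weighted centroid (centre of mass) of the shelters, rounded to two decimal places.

(4.04, 4.71)

The minimiser of Σwᵢ‖p−pᵢ‖² is the weighted centroid p* = (Σwᵢpᵢ)/(Σwᵢ).
Σwᵢ = 1360.
Σwᵢxᵢ = 40·3 + 300·4 + 300·1 + 40·3 + 80·2 + 600·6 = 5500.
Σwᵢyᵢ = 40·5 + 300·6 + 300·8 + 40·3 + 80·1 + 600·3 = 6400.
x* = 5500/1360 = 4.04, y* = 6400/1360 = 4.71.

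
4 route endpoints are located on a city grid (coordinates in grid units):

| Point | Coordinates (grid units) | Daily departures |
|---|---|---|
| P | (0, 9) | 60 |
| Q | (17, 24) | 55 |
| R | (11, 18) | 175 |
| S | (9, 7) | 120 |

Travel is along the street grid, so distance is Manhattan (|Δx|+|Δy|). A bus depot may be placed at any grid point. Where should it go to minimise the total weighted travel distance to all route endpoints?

Manhattan distance separates: Σwᵢ(|x−xᵢ|+|y−yᵢ|) = Σwᵢ|x−xᵢ| + Σwᵢ|y−yᵢ|, so x and y are optimised independently as 1-D weighted medians.
Total weight W = 410; half = 205.
x-coordinate, sorted with cumulative weight:
  x=0 (P, w=60) cum 60
  x=9 (S, w=120) cum 180
  x=11 (R, w=175) cum 355  ← median
  x=17 (Q, w=55) cum 410
⇒ x* = 11
y-coordinate, sorted with cumulative weight:
  y=7 (S, w=120) cum 120
  y=9 (P, w=60) cum 180
  y=18 (R, w=175) cum 355  ← median
  y=24 (Q, w=55) cum 410
⇒ y* = 18

(11, 18)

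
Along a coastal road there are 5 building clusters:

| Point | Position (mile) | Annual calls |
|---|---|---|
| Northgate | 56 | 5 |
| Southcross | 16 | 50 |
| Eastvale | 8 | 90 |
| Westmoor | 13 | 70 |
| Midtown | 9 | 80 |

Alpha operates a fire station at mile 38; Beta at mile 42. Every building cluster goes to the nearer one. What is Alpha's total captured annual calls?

The indifferent point is the midpoint (38+42)/2 = 40; building clusters left of it (closer to Alpha at 38) go to Alpha, those right go to Beta.
  Eastvale at 8 (w=90) → Alpha
  Midtown at 9 (w=80) → Alpha
  Westmoor at 13 (w=70) → Alpha
  Southcross at 16 (w=50) → Alpha
  Northgate at 56 (w=5) → Beta
Alpha captures 290; Beta captures 5.

290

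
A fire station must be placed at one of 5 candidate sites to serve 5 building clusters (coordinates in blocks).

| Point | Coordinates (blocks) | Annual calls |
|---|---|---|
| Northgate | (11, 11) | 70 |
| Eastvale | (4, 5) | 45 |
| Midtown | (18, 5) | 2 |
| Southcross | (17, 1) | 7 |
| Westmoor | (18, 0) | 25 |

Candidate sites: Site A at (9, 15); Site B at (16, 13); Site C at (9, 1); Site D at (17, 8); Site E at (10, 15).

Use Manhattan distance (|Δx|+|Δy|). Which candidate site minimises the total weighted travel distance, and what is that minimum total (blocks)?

Site C, total 1577 blocks

Total weighted distance at each candidate:
  Site A (9, 15): total = 1887
  Site B (16, 13): total = 1876
  Site C (9, 1): total = 1577
  Site D (17, 8): total = 1632
  Site E (10, 15): total = 1828
Minimum is at Site C with total 1577 blocks.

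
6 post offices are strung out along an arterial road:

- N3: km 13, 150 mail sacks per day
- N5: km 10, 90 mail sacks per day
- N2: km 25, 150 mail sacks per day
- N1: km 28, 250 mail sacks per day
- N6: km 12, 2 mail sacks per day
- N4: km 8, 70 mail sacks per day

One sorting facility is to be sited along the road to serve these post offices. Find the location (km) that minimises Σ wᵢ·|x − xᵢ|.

For a sum of weighted absolute distances on a line, the optimum is the weighted median (not the mean). Total weight W = 712; half-weight = 356.
Sort by position and accumulate weight:
  km 8 (N4, w=70) → cum 70
  km 10 (N5, w=90) → cum 160
  km 12 (N6, w=2) → cum 162
  km 13 (N3, w=150) → cum 312
  km 25 (N2, w=150) → cum 462  ≥ 356 → median here
  km 28 (N1, w=250) → cum 712
Optimal location: km 25.

x = 25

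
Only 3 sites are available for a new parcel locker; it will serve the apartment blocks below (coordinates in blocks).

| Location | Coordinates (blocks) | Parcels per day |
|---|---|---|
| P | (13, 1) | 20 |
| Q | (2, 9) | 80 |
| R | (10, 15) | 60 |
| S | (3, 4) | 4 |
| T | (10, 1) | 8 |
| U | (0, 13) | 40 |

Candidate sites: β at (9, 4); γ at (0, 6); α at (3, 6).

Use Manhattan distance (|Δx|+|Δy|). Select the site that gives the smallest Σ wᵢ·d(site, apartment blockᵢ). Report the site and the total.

Total weighted distance at each candidate:
  β (9, 4): total = 2596
  γ (0, 6): total = 2320
  α (3, 6): total = 2084
Minimum is at α with total 2084 blocks.

α, total 2084 blocks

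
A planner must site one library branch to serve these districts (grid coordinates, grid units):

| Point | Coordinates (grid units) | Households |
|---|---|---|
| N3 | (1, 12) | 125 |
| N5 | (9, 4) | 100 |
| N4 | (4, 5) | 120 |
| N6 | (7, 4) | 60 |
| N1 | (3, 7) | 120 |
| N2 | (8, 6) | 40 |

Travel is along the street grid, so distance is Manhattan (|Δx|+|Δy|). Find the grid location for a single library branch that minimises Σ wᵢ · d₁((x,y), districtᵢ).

Manhattan distance separates: Σwᵢ(|x−xᵢ|+|y−yᵢ|) = Σwᵢ|x−xᵢ| + Σwᵢ|y−yᵢ|, so x and y are optimised independently as 1-D weighted medians.
Total weight W = 565; half = 282.5.
x-coordinate, sorted with cumulative weight:
  x=1 (N3, w=125) cum 125
  x=3 (N1, w=120) cum 245
  x=4 (N4, w=120) cum 365  ← median
  x=7 (N6, w=60) cum 425
  x=8 (N2, w=40) cum 465
  x=9 (N5, w=100) cum 565
⇒ x* = 4
y-coordinate, sorted with cumulative weight:
  y=4 (N5, w=100) cum 100
  y=4 (N6, w=60) cum 160
  y=5 (N4, w=120) cum 280
  y=6 (N2, w=40) cum 320  ← median
  y=7 (N1, w=120) cum 440
  y=12 (N3, w=125) cum 565
⇒ y* = 6

(4, 6)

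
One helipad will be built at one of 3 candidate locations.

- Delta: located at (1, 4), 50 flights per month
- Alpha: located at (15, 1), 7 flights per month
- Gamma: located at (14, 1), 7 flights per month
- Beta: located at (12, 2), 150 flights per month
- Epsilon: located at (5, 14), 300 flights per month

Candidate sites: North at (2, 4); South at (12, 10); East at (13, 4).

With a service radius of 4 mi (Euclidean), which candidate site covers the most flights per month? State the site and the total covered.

East, covering 164

Coverage radius r = 4 mi; a point is covered iff (Δx)²+(Δy)² ≤ 4² = 16.
  North (2, 4): covers {Delta} → 50
  South (12, 10): covers {none} → 0
  East (13, 4): covers {Alpha, Gamma, Beta} → 164
Maximum coverage at East: 164 flights per month.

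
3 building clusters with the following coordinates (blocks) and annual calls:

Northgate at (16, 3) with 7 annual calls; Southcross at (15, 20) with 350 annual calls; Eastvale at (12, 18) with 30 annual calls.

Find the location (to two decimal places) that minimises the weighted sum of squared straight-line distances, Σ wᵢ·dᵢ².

(14.79, 19.54)

The minimiser of Σwᵢ‖p−pᵢ‖² is the weighted centroid p* = (Σwᵢpᵢ)/(Σwᵢ).
Σwᵢ = 387.
Σwᵢxᵢ = 7·16 + 350·15 + 30·12 = 5722.
Σwᵢyᵢ = 7·3 + 350·20 + 30·18 = 7561.
x* = 5722/387 = 14.79, y* = 7561/387 = 19.54.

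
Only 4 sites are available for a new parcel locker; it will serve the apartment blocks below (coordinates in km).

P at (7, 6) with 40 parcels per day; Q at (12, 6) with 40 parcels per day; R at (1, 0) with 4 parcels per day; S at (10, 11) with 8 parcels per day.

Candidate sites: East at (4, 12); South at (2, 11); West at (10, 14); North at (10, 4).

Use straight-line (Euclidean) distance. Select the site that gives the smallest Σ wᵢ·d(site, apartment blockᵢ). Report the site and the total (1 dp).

North, total 352.8 km

Total weighted distance at each candidate:
  East (4, 12): total = 766.5
  South (2, 11): total = 838.2
  West (10, 14): total = 762.2
  North (10, 4): total = 352.8
Minimum is at North with total 352.8 km.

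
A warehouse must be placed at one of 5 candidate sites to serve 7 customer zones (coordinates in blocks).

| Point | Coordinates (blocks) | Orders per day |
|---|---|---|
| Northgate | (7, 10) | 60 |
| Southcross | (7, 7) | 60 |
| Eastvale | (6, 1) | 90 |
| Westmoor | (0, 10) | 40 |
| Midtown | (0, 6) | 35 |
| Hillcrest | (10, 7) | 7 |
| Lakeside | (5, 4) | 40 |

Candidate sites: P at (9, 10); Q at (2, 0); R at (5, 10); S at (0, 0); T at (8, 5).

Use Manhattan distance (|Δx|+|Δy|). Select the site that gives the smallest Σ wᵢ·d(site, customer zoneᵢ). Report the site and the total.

T, total 2103 blocks

Total weighted distance at each candidate:
  P (9, 10): total = 2743
  Q (2, 0): total = 3215
  R (5, 10): total = 2131
  S (0, 0): total = 3579
  T (8, 5): total = 2103
Minimum is at T with total 2103 blocks.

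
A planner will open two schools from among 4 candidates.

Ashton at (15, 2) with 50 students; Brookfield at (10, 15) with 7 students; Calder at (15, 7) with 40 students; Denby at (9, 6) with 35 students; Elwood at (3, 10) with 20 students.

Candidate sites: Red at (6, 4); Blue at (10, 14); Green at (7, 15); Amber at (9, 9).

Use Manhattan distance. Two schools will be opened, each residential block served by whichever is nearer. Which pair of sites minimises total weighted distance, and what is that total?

{Red, Amber}, total 1164

Evaluate every pair (each demand assigned to the nearer of the two):
  {Red, Amber}: total = 1164
  {Blue, Amber}: total = 1222
  {Green, Amber}: total = 1236
  {Red, Blue}: total = 1392
  {Red, Green}: total = 1406
  {Blue, Green}: total = 1832
Best pair: {Red, Amber} with total 1164.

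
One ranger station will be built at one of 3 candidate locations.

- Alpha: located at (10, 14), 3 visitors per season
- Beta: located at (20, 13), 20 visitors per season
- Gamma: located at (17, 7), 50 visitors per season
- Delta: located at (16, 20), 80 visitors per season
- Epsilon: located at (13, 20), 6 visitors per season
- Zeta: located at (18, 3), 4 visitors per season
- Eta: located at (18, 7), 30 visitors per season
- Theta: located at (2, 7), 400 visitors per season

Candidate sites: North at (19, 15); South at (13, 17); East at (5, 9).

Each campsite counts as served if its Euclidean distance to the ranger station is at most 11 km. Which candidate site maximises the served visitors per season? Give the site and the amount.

Coverage radius r = 11 km; a point is covered iff (Δx)²+(Δy)² ≤ 11² = 121.
  North (19, 15): covers {Alpha, Beta, Gamma, Delta, Epsilon, Eta} → 189
  South (13, 17): covers {Alpha, Beta, Gamma, Delta, Epsilon} → 159
  East (5, 9): covers {Alpha, Theta} → 403
Maximum coverage at East: 403 visitors per season.

East, covering 403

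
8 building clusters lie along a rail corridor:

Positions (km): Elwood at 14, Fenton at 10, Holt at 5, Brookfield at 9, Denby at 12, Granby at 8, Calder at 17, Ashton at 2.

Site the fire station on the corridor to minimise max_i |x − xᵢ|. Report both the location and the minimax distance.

The 1-center on a line is the midpoint of the two extreme points: leftmost at 2, rightmost at 17.
Optimal location = (2 + 17)/2 = 9.5; maximum distance = (17 − 2)/2 = 7.5.

location 9.5, max distance 7.5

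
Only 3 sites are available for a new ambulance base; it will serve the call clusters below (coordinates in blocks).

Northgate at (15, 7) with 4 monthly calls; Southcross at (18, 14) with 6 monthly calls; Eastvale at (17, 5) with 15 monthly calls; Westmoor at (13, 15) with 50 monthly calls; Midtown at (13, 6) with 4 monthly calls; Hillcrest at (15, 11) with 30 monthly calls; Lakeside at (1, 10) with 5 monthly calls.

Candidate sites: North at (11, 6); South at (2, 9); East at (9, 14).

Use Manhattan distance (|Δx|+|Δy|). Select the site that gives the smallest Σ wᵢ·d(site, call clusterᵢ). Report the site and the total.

Total weighted distance at each candidate:
  North (11, 6): total = 1113
  South (2, 9): total = 1837
  East (9, 14): total = 989
Minimum is at East with total 989 blocks.

East, total 989 blocks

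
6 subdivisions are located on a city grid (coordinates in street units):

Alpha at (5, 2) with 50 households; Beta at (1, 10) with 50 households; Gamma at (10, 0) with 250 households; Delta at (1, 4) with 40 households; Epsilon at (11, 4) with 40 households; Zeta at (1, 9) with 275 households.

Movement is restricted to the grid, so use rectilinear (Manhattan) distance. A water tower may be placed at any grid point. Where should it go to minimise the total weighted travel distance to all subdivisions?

(1, 4)

Manhattan distance separates: Σwᵢ(|x−xᵢ|+|y−yᵢ|) = Σwᵢ|x−xᵢ| + Σwᵢ|y−yᵢ|, so x and y are optimised independently as 1-D weighted medians.
Total weight W = 705; half = 352.5.
x-coordinate, sorted with cumulative weight:
  x=1 (Beta, w=50) cum 50
  x=1 (Delta, w=40) cum 90
  x=1 (Zeta, w=275) cum 365  ← median
  x=5 (Alpha, w=50) cum 415
  x=10 (Gamma, w=250) cum 665
  x=11 (Epsilon, w=40) cum 705
⇒ x* = 1
y-coordinate, sorted with cumulative weight:
  y=0 (Gamma, w=250) cum 250
  y=2 (Alpha, w=50) cum 300
  y=4 (Delta, w=40) cum 340
  y=4 (Epsilon, w=40) cum 380  ← median
  y=9 (Zeta, w=275) cum 655
  y=10 (Beta, w=50) cum 705
⇒ y* = 4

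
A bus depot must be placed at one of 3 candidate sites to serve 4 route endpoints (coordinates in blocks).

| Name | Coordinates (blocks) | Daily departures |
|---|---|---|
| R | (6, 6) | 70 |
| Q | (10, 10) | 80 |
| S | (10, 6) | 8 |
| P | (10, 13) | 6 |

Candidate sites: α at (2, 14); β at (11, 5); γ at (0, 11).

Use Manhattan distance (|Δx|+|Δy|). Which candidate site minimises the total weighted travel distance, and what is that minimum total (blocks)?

Total weighted distance at each candidate:
  α (2, 14): total = 1982
  β (11, 5): total = 970
  γ (0, 11): total = 1842
Minimum is at β with total 970 blocks.

β, total 970 blocks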